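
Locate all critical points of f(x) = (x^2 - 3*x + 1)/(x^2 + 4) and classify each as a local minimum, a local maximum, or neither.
f'(x) = 3*(x^2 + 2*x - 4)/(x^4 + 8*x^2 + 16)

Solve f'(x) = 0:
  f'(x) = 3*(x^2 + 2*x - 4)/(x^2 + 4)^2; the denominator is positive wherever f is defined, so f'(x) = 0 ⇔ 3*x^2 + 6*x - 12 = 0.
  Factor: 3*x^2 + 6*x - 12 = 3*(x^2 + 2*x - 4); x^2 + 2*x - 4 = 0 has no rational roots; quadratic formula: x = (-2 ± √20)/2.
  ⇒ x = -sqrt(5) - 1 ≈ -3.2361, -1 + sqrt(5) ≈ 1.2361

f''(x) = 6*(-x^3 - 3*x^2 + 12*x + 4)/(x^6 + 12*x^4 + 48*x^2 + 64)
Second-derivative test at each critical point:
  f''(-3.2361) = -0.0641 < 0 → local maximum
  f''(1.2361) = 0.4391 > 0 → local minimum

Critical points: x = -sqrt(5) - 1 ≈ -3.2361 (local maximum); x = -1 + sqrt(5) ≈ 1.2361 (local minimum)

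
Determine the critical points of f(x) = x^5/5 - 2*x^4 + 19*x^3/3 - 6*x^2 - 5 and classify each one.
f'(x) = x*(x^3 - 8*x^2 + 19*x - 12)

Solve f'(x) = 0:
  Factor: x^4 - 8*x^3 + 19*x^2 - 12*x = x*(x - 4)*(x - 3)*(x - 1) = 0.
  ⇒ x = 0, 1, 3, 4

f''(x) = 4*x^3 - 24*x^2 + 38*x - 12
Second-derivative test at each critical point:
  f''(0) = -12 < 0 → local maximum
  f''(1) = 6 > 0 → local minimum
  f''(3) = -6 < 0 → local maximum
  f''(4) = 12 > 0 → local minimum

Critical points: x = 0 (local maximum); x = 1 (local minimum); x = 3 (local maximum); x = 4 (local minimum)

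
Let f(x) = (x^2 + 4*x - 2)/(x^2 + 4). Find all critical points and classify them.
f'(x) = 4*(-x^2 + 3*x + 4)/(x^4 + 8*x^2 + 16)

Solve f'(x) = 0:
  f'(x) = -4*(x - 4)*(x + 1)/(x^2 + 4)^2; the denominator is positive wherever f is defined, so f'(x) = 0 ⇔ -4*x^2 + 12*x + 16 = 0.
  Factor: -4*x^2 + 12*x + 16 = -4*(x - 4)*(x + 1) = 0.
  ⇒ x = -1, 4

f''(x) = 4*(2*x^3 - 9*x^2 - 24*x + 12)/(x^6 + 12*x^4 + 48*x^2 + 64)
Second-derivative test at each critical point:
  f''(-1) = 4/5 > 0 → local minimum
  f''(4) = -1/20 < 0 → local maximum

Critical points: x = -1 (local minimum); x = 4 (local maximum)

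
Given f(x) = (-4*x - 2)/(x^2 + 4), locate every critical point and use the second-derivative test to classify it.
f'(x) = 4*(x^2 + x - 4)/(x^4 + 8*x^2 + 16)

Solve f'(x) = 0:
  f'(x) = 4*(x^2 + x - 4)/(x^2 + 4)^2; the denominator is positive wherever f is defined, so f'(x) = 0 ⇔ 4*x^2 + 4*x - 16 = 0.
  Factor: 4*x^2 + 4*x - 16 = 4*(x^2 + x - 4); x^2 + x - 4 = 0 has no rational roots; quadratic formula: x = (-1 ± √17)/2.
  ⇒ x = -sqrt(17)/2 - 1/2 ≈ -2.5616, -1/2 + sqrt(17)/2 ≈ 1.5616

f''(x) = 4*(-4*x^2*(2*x + 1) + (6*x + 1)*(x^2 + 4))/(x^2 + 4)^3
Second-derivative test at each critical point:
  f''(-2.5616) = -0.1479 < 0 → local maximum
  f''(1.5616) = 0.3979 > 0 → local minimum

Critical points: x = -sqrt(17)/2 - 1/2 ≈ -2.5616 (local maximum); x = -1/2 + sqrt(17)/2 ≈ 1.5616 (local minimum)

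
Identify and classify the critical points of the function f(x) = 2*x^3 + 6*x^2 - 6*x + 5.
f'(x) = 6*x^2 + 12*x - 6

Solve f'(x) = 0:
  Factor: 6*x^2 + 12*x - 6 = 6*(x^2 + 2*x - 1); x^2 + 2*x - 1 = 0 has no rational roots; quadratic formula: x = (-2 ± √8)/2.
  ⇒ x = -sqrt(2) - 1 ≈ -2.4142, -1 + sqrt(2) ≈ 0.4142

f''(x) = 12*x + 12
Second-derivative test at each critical point:
  f''(-2.4142) = -16.9706 < 0 → local maximum
  f''(0.4142) = 16.9706 > 0 → local minimum

Critical points: x = -sqrt(2) - 1 ≈ -2.4142 (local maximum); x = -1 + sqrt(2) ≈ 0.4142 (local minimum)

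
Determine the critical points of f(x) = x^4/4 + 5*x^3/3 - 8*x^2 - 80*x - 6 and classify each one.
f'(x) = x^3 + 5*x^2 - 16*x - 80

Solve f'(x) = 0:
  Factor: x^3 + 5*x^2 - 16*x - 80 = (x - 4)*(x + 4)*(x + 5) = 0.
  ⇒ x = -5, -4, 4

f''(x) = 3*x^2 + 10*x - 16
Second-derivative test at each critical point:
  f''(-5) = 9 > 0 → local minimum
  f''(-4) = -8 < 0 → local maximum
  f''(4) = 72 > 0 → local minimum

Critical points: x = -5 (local minimum); x = -4 (local maximum); x = 4 (local minimum)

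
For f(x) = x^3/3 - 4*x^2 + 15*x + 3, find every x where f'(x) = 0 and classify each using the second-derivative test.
f'(x) = x^2 - 8*x + 15

Solve f'(x) = 0:
  Factor: x^2 - 8*x + 15 = (x - 5)*(x - 3) = 0.
  ⇒ x = 3, 5

f''(x) = 2*x - 8
Second-derivative test at each critical point:
  f''(3) = -2 < 0 → local maximum
  f''(5) = 2 > 0 → local minimum

Critical points: x = 3 (local maximum); x = 5 (local minimum)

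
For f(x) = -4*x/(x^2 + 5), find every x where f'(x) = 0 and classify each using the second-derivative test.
f'(x) = 4*(x^2 - 5)/(x^2 + 5)^2

Solve f'(x) = 0:
  f'(x) = 4*(x^2 - 5)/(x^2 + 5)^2; the denominator is positive wherever f is defined, so f'(x) = 0 ⇔ 4*x^2 - 20 = 0.
  Factor: 4*x^2 - 20 = 4*(x^2 - 5); x^2 - 5 = 0 has no rational roots; quadratic formula: x = (0 ± √20)/2.
  ⇒ x = -sqrt(5) ≈ -2.2361, sqrt(5) ≈ 2.2361

f''(x) = 8*x*(15 - x^2)/(x^2 + 5)^3
Second-derivative test at each critical point:
  f''(-2.2361) = -0.1789 < 0 → local maximum
  f''(2.2361) = 0.1789 > 0 → local minimum

Critical points: x = -sqrt(5) ≈ -2.2361 (local maximum); x = sqrt(5) ≈ 2.2361 (local minimum)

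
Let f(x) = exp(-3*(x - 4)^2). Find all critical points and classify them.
f'(x) = 6*(4 - x)*exp(-3*(x - 4)^2)

Solve f'(x) = 0:
  f'(x) = (24 - 6*x)·exp(-3*(x - 4)^2) and exp(-3*(x - 4)^2) > 0 for every x, so f'(x) = 0 ⇔ 24 - 6*x = 0.
  Factor: 24 - 6*x = -6*(x - 4) = 0.
  ⇒ x = 4

f''(x) = 6*(6*(x - 4)^2 - 1)*exp(-3*(x - 4)^2)
Second-derivative test at each critical point:
  f''(4) = -6 < 0 → local maximum

Critical points: x = 4 (local maximum)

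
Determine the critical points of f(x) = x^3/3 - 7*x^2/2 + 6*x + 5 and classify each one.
f'(x) = x^2 - 7*x + 6

Solve f'(x) = 0:
  Factor: x^2 - 7*x + 6 = (x - 6)*(x - 1) = 0.
  ⇒ x = 1, 6

f''(x) = 2*x - 7
Second-derivative test at each critical point:
  f''(1) = -5 < 0 → local maximum
  f''(6) = 5 > 0 → local minimum

Critical points: x = 1 (local maximum); x = 6 (local minimum)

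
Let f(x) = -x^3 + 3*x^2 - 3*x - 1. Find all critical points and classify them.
f'(x) = -3*x^2 + 6*x - 3

Solve f'(x) = 0:
  Factor: -3*x^2 + 6*x - 3 = -3*(x - 1)^2 = 0.
  ⇒ x = 1

f''(x) = 6 - 6*x
Second-derivative test at each critical point:
  f''(1) = 0, so the second-derivative test is inconclusive; use the first-derivative test: f'(3/4) = -0.1875, f'(5/4) = -0.1875 — f' is negative on both sides (no sign change) → neither a local maximum nor a local minimum

Critical points: x = 1 (neither)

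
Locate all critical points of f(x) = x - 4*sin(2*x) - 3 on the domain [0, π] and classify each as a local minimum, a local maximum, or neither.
f'(x) = 1 - 8*cos(2*x)

Solve f'(x) = 0 on [0, π]:
  f'(x) = 0 ⇔ cos(2*x) = 1/8, i.e. 2*x = ±arccos(1/8) + 2nπ; keep the solutions lying in [0, π].
  ⇒ x = acos(1/8)/2 ≈ 0.7227, pi - acos(1/8)/2 ≈ 2.4189

f''(x) = 16*sin(2*x)
Second-derivative test at each critical point:
  f''(0.7227) = 15.8745 > 0 → local minimum
  f''(2.4189) = -15.8745 < 0 → local maximum

Critical points: x = acos(1/8)/2 ≈ 0.7227 (local minimum); x = pi - acos(1/8)/2 ≈ 2.4189 (local maximum)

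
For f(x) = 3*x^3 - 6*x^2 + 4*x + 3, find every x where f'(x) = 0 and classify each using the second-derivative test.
f'(x) = 9*x^2 - 12*x + 4

Solve f'(x) = 0:
  Factor: 9*x^2 - 12*x + 4 = (3*x - 2)^2 = 0.
  ⇒ x = 2/3

f''(x) = 18*x - 12
Second-derivative test at each critical point:
  f''(2/3) = 0, so the second-derivative test is inconclusive; use the first-derivative test: f'(5/12) = 0.5625, f'(11/12) = 0.5625 — f' is positive on both sides (no sign change) → neither a local maximum nor a local minimum

Critical points: x = 2/3 (neither)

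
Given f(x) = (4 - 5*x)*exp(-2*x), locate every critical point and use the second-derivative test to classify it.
f'(x) = (10*x - 13)*exp(-2*x)

Solve f'(x) = 0:
  f'(x) = (10*x - 13)·exp(-2*x) and exp(-2*x) > 0 for every x, so f'(x) = 0 ⇔ 10*x - 13 = 0.
  10*x - 13 = 0.
  ⇒ x = 13/10

f''(x) = 4*(9 - 5*x)*exp(-2*x)
Second-derivative test at each critical point:
  f''(13/10) = 0.7427 > 0 → local minimum

Critical points: x = 13/10 (local minimum)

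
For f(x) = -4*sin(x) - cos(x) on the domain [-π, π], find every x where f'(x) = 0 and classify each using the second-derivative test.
f'(x) = sin(x) - 4*cos(x)

Solve f'(x) = 0 on [-π, π]:
  f'(x) = 0 ⇔ -4*cos(x) = -sin(x) ⇔ tan(x) = 4, i.e. x = arctan(4) + nπ; keep the solutions lying in [-π, π].
  ⇒ x = -pi + atan(4) ≈ -1.8158, atan(4) ≈ 1.3258

f''(x) = 4*sin(x) + cos(x)
Second-derivative test at each critical point:
  f''(-1.8158) = -4.1231 < 0 → local maximum
  f''(1.3258) = 4.1231 > 0 → local minimum

Critical points: x = -pi + atan(4) ≈ -1.8158 (local maximum); x = atan(4) ≈ 1.3258 (local minimum)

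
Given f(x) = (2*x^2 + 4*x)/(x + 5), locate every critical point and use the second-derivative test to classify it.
f'(x) = 2*(x^2 + 10*x + 10)/(x^2 + 10*x + 25)

Solve f'(x) = 0:
  f'(x) = 2*(x^2 + 10*x + 10)/(x + 5)^2; the denominator is positive wherever f is defined, so f'(x) = 0 ⇔ 2*x^2 + 20*x + 20 = 0.
  Factor: 2*x^2 + 20*x + 20 = 2*(x^2 + 10*x + 10); x^2 + 10*x + 10 = 0 has no rational roots; quadratic formula: x = (-10 ± √60)/2.
  ⇒ x = -5 - sqrt(15) ≈ -8.8730, -5 + sqrt(15) ≈ -1.1270

f''(x) = 60/(x^3 + 15*x^2 + 75*x + 125)
Second-derivative test at each critical point:
  f''(-8.8730) = -1.0328 < 0 → local maximum
  f''(-1.1270) = 1.0328 > 0 → local minimum

Critical points: x = -5 - sqrt(15) ≈ -8.8730 (local maximum); x = -5 + sqrt(15) ≈ -1.1270 (local minimum)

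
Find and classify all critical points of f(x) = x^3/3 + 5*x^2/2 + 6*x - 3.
f'(x) = x^2 + 5*x + 6

Solve f'(x) = 0:
  Factor: x^2 + 5*x + 6 = (x + 2)*(x + 3) = 0.
  ⇒ x = -3, -2

f''(x) = 2*x + 5
Second-derivative test at each critical point:
  f''(-3) = -1 < 0 → local maximum
  f''(-2) = 1 > 0 → local minimum

Critical points: x = -3 (local maximum); x = -2 (local minimum)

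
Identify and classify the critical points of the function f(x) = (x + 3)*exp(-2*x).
f'(x) = (-2*x - 5)*exp(-2*x)

Solve f'(x) = 0:
  f'(x) = (-2*x - 5)·exp(-2*x) and exp(-2*x) > 0 for every x, so f'(x) = 0 ⇔ -2*x - 5 = 0.
  -2*x - 5 = 0.
  ⇒ x = -5/2

f''(x) = 4*(x + 2)*exp(-2*x)
Second-derivative test at each critical point:
  f''(-5/2) = -296.8263 < 0 → local maximum

Critical points: x = -5/2 (local maximum)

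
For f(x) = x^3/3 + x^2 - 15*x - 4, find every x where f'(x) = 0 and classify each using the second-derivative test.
f'(x) = x^2 + 2*x - 15

Solve f'(x) = 0:
  Factor: x^2 + 2*x - 15 = (x - 3)*(x + 5) = 0.
  ⇒ x = -5, 3

f''(x) = 2*x + 2
Second-derivative test at each critical point:
  f''(-5) = -8 < 0 → local maximum
  f''(3) = 8 > 0 → local minimum

Critical points: x = -5 (local maximum); x = 3 (local minimum)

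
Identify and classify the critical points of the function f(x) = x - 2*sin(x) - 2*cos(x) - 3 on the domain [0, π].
f'(x) = -2*sqrt(2)*cos(x + pi/4) + 1

Solve f'(x) = 0 on [0, π]:
  f'(x) = 0 ⇔ 2*sin(x) - 2*cos(x) = -1. Write the left side as R·cos(x + φ) with R = √((-2)² + (-2)²) = 2*sqrt(2), cos φ = -sqrt(2)/2, sin φ = -sqrt(2)/2; then cos(x + φ) = -sqrt(2)/4. Solve for x and keep the solutions lying in [0, π].
  ⇒ x = atan((-1 + sqrt(7))/(1 + sqrt(7))) ≈ 0.4240

f''(x) = 2*sqrt(2)*sin(x + pi/4)
Second-derivative test at each critical point:
  f''(0.4240) = 2.6458 > 0 → local minimum

Critical points: x = atan((-1 + sqrt(7))/(1 + sqrt(7))) ≈ 0.4240 (local minimum)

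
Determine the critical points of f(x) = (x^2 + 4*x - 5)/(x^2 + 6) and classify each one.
f'(x) = 2*(-2*x^2 + 11*x + 12)/(x^4 + 12*x^2 + 36)

Solve f'(x) = 0:
  f'(x) = -2*(2*x^2 - 11*x - 12)/(x^2 + 6)^2; the denominator is positive wherever f is defined, so f'(x) = 0 ⇔ -4*x^2 + 22*x + 24 = 0.
  Factor: -4*x^2 + 22*x + 24 = -2*(2*x^2 - 11*x - 12); 2*x^2 - 11*x - 12 = 0 has no rational roots; quadratic formula: x = (11 ± √217)/4.
  ⇒ x = 11/4 - sqrt(217)/4 ≈ -0.9327, 11/4 + sqrt(217)/4 ≈ 6.4327

f''(x) = 2*(4*x^3 - 33*x^2 - 72*x + 66)/(x^6 + 18*x^4 + 108*x^2 + 216)
Second-derivative test at each critical point:
  f''(-0.9327) = 0.6242 > 0 → local minimum
  f''(6.4327) = -0.0131 < 0 → local maximum

Critical points: x = 11/4 - sqrt(217)/4 ≈ -0.9327 (local minimum); x = 11/4 + sqrt(217)/4 ≈ 6.4327 (local maximum)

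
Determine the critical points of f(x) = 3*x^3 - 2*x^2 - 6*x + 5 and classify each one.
f'(x) = 9*x^2 - 4*x - 6

Solve f'(x) = 0:
  9*x^2 - 4*x - 6 = 0 has no rational roots; quadratic formula: x = (4 ± √232)/18.
  ⇒ x = 2/9 - sqrt(58)/9 ≈ -0.6240, 2/9 + sqrt(58)/9 ≈ 1.0684

f''(x) = 18*x - 4
Second-derivative test at each critical point:
  f''(-0.6240) = -15.2315 < 0 → local maximum
  f''(1.0684) = 15.2315 > 0 → local minimum

Critical points: x = 2/9 - sqrt(58)/9 ≈ -0.6240 (local maximum); x = 2/9 + sqrt(58)/9 ≈ 1.0684 (local minimum)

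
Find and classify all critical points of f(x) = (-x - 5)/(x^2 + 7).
f'(x) = (-x^2 + 2*x*(x + 5) - 7)/(x^2 + 7)^2

Solve f'(x) = 0:
  f'(x) = (x^2 + 10*x - 7)/(x^2 + 7)^2; the denominator is positive wherever f is defined, so f'(x) = 0 ⇔ x^2 + 10*x - 7 = 0.
  x^2 + 10*x - 7 = 0 has no rational roots; quadratic formula: x = (-10 ± √128)/2.
  ⇒ x = -4*sqrt(2) - 5 ≈ -10.6569, -5 + 4*sqrt(2) ≈ 0.6569

f''(x) = 2*(-4*x^2*(x + 5) + (3*x + 5)*(x^2 + 7))/(x^2 + 7)^3
Second-derivative test at each critical point:
  f''(-10.6569) = -0.0008 < 0 → local maximum
  f''(0.6569) = 0.2049 > 0 → local minimum

Critical points: x = -4*sqrt(2) - 5 ≈ -10.6569 (local maximum); x = -5 + 4*sqrt(2) ≈ 0.6569 (local minimum)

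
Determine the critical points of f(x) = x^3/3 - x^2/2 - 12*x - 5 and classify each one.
f'(x) = x^2 - x - 12

Solve f'(x) = 0:
  Factor: x^2 - x - 12 = (x - 4)*(x + 3) = 0.
  ⇒ x = -3, 4

f''(x) = 2*x - 1
Second-derivative test at each critical point:
  f''(-3) = -7 < 0 → local maximum
  f''(4) = 7 > 0 → local minimum

Critical points: x = -3 (local maximum); x = 4 (local minimum)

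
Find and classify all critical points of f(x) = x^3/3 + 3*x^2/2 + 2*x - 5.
f'(x) = x^2 + 3*x + 2

Solve f'(x) = 0:
  Factor: x^2 + 3*x + 2 = (x + 1)*(x + 2) = 0.
  ⇒ x = -2, -1

f''(x) = 2*x + 3
Second-derivative test at each critical point:
  f''(-2) = -1 < 0 → local maximum
  f''(-1) = 1 > 0 → local minimum

Critical points: x = -2 (local maximum); x = -1 (local minimum)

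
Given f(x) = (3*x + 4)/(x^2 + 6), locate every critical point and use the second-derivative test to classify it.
f'(x) = (-3*x^2 - 8*x + 18)/(x^4 + 12*x^2 + 36)

Solve f'(x) = 0:
  f'(x) = -(3*x^2 + 8*x - 18)/(x^2 + 6)^2; the denominator is positive wherever f is defined, so f'(x) = 0 ⇔ -3*x^2 - 8*x + 18 = 0.
  3*x^2 + 8*x - 18 = 0 has no rational roots; quadratic formula: x = (-8 ± √280)/6.
  ⇒ x = -sqrt(70)/3 - 4/3 ≈ -4.1222, -4/3 + sqrt(70)/3 ≈ 1.4555

f''(x) = 2*(4*x^2*(3*x + 4) - (9*x + 4)*(x^2 + 6))/(x^2 + 6)^3
Second-derivative test at each critical point:
  f''(-4.1222) = 0.0317 > 0 → local minimum
  f''(1.4555) = -0.2539 < 0 → local maximum

Critical points: x = -sqrt(70)/3 - 4/3 ≈ -4.1222 (local minimum); x = -4/3 + sqrt(70)/3 ≈ 1.4555 (local maximum)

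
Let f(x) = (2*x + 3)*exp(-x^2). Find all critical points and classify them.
f'(x) = 2*(-x*(2*x + 3) + 1)*exp(-x^2)

Solve f'(x) = 0:
  f'(x) = (-4*x^2 - 6*x + 2)·exp(-x^2) and exp(-x^2) > 0 for every x, so f'(x) = 0 ⇔ -4*x^2 - 6*x + 2 = 0.
  Factor: -4*x^2 - 6*x + 2 = -2*(2*x^2 + 3*x - 1); 2*x^2 + 3*x - 1 = 0 has no rational roots; quadratic formula: x = (-3 ± √17)/4.
  ⇒ x = -sqrt(17)/4 - 3/4 ≈ -1.7808, -3/4 + sqrt(17)/4 ≈ 0.2808

f''(x) = 2*(2*x^2*(2*x + 3) - 6*x - 3)*exp(-x^2)
Second-derivative test at each critical point:
  f''(-1.7808) = 0.3460 > 0 → local minimum
  f''(0.2808) = -7.6211 < 0 → local maximum

Critical points: x = -sqrt(17)/4 - 3/4 ≈ -1.7808 (local minimum); x = -3/4 + sqrt(17)/4 ≈ 0.2808 (local maximum)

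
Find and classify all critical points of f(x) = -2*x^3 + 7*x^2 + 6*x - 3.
f'(x) = -6*x^2 + 14*x + 6

Solve f'(x) = 0:
  Factor: -6*x^2 + 14*x + 6 = -2*(3*x^2 - 7*x - 3); 3*x^2 - 7*x - 3 = 0 has no rational roots; quadratic formula: x = (7 ± √85)/6.
  ⇒ x = 7/6 - sqrt(85)/6 ≈ -0.3699, 7/6 + sqrt(85)/6 ≈ 2.7033

f''(x) = 14 - 12*x
Second-derivative test at each critical point:
  f''(-0.3699) = 18.4391 > 0 → local minimum
  f''(2.7033) = -18.4391 < 0 → local maximum

Critical points: x = 7/6 - sqrt(85)/6 ≈ -0.3699 (local minimum); x = 7/6 + sqrt(85)/6 ≈ 2.7033 (local maximum)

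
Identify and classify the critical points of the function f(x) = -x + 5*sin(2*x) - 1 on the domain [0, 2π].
f'(x) = 10*cos(2*x) - 1

Solve f'(x) = 0 on [0, 2π]:
  f'(x) = 0 ⇔ cos(2*x) = 1/10, i.e. 2*x = ±arccos(1/10) + 2nπ; keep the solutions lying in [0, 2π].
  ⇒ x = acos(1/10)/2 ≈ 0.7353, pi - acos(1/10)/2 ≈ 2.4063, acos(1/10)/2 + pi ≈ 3.8769, -acos(1/10)/2 + 2*pi ≈ 5.5479

f''(x) = -20*sin(2*x)
Second-derivative test at each critical point:
  f''(0.7353) = -19.8997 < 0 → local maximum
  f''(2.4063) = 19.8997 > 0 → local minimum
  f''(3.8769) = -19.8997 < 0 → local maximum
  f''(5.5479) = 19.8997 > 0 → local minimum

Critical points: x = acos(1/10)/2 ≈ 0.7353 (local maximum); x = pi - acos(1/10)/2 ≈ 2.4063 (local minimum); x = acos(1/10)/2 + pi ≈ 3.8769 (local maximum); x = -acos(1/10)/2 + 2*pi ≈ 5.5479 (local minimum)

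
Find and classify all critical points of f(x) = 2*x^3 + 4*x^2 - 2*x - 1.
f'(x) = 6*x^2 + 8*x - 2

Solve f'(x) = 0:
  Factor: 6*x^2 + 8*x - 2 = 2*(3*x^2 + 4*x - 1); 3*x^2 + 4*x - 1 = 0 has no rational roots; quadratic formula: x = (-4 ± √28)/6.
  ⇒ x = -sqrt(7)/3 - 2/3 ≈ -1.5486, -2/3 + sqrt(7)/3 ≈ 0.2153

f''(x) = 12*x + 8
Second-derivative test at each critical point:
  f''(-1.5486) = -10.5830 < 0 → local maximum
  f''(0.2153) = 10.5830 > 0 → local minimum

Critical points: x = -sqrt(7)/3 - 2/3 ≈ -1.5486 (local maximum); x = -2/3 + sqrt(7)/3 ≈ 0.2153 (local minimum)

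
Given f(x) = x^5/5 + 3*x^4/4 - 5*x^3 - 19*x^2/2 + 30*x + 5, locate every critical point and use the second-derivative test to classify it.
f'(x) = x^4 + 3*x^3 - 15*x^2 - 19*x + 30

Solve f'(x) = 0:
  Factor: x^4 + 3*x^3 - 15*x^2 - 19*x + 30 = (x - 3)*(x - 1)*(x + 2)*(x + 5) = 0.
  ⇒ x = -5, -2, 1, 3

f''(x) = 4*x^3 + 9*x^2 - 30*x - 19
Second-derivative test at each critical point:
  f''(-5) = -144 < 0 → local maximum
  f''(-2) = 45 > 0 → local minimum
  f''(1) = -36 < 0 → local maximum
  f''(3) = 80 > 0 → local minimum

Critical points: x = -5 (local maximum); x = -2 (local minimum); x = 1 (local maximum); x = 3 (local minimum)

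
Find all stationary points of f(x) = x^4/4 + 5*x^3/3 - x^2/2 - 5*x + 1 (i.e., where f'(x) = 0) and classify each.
f'(x) = x^3 + 5*x^2 - x - 5

Solve f'(x) = 0:
  Factor: x^3 + 5*x^2 - x - 5 = (x - 1)*(x + 1)*(x + 5) = 0.
  ⇒ x = -5, -1, 1

f''(x) = 3*x^2 + 10*x - 1
Second-derivative test at each critical point:
  f''(-5) = 24 > 0 → local minimum
  f''(-1) = -8 < 0 → local maximum
  f''(1) = 12 > 0 → local minimum

Critical points: x = -5 (local minimum); x = -1 (local maximum); x = 1 (local minimum)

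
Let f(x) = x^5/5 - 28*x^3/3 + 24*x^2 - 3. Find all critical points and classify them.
f'(x) = x*(x^3 - 28*x + 48)

Solve f'(x) = 0:
  Factor: x^4 - 28*x^2 + 48*x = x*(x - 4)*(x - 2)*(x + 6) = 0.
  ⇒ x = -6, 0, 2, 4

f''(x) = 4*x^3 - 56*x + 48
Second-derivative test at each critical point:
  f''(-6) = -480 < 0 → local maximum
  f''(0) = 48 > 0 → local minimum
  f''(2) = -32 < 0 → local maximum
  f''(4) = 80 > 0 → local minimum

Critical points: x = -6 (local maximum); x = 0 (local minimum); x = 2 (local maximum); x = 4 (local minimum)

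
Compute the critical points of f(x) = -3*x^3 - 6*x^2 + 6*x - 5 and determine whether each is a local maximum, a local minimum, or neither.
f'(x) = -9*x^2 - 12*x + 6

Solve f'(x) = 0:
  Factor: -9*x^2 - 12*x + 6 = -3*(3*x^2 + 4*x - 2); 3*x^2 + 4*x - 2 = 0 has no rational roots; quadratic formula: x = (-4 ± √40)/6.
  ⇒ x = -sqrt(10)/3 - 2/3 ≈ -1.7208, -2/3 + sqrt(10)/3 ≈ 0.3874

f''(x) = -18*x - 12
Second-derivative test at each critical point:
  f''(-1.7208) = 18.9737 > 0 → local minimum
  f''(0.3874) = -18.9737 < 0 → local maximum

Critical points: x = -sqrt(10)/3 - 2/3 ≈ -1.7208 (local minimum); x = -2/3 + sqrt(10)/3 ≈ 0.3874 (local maximum)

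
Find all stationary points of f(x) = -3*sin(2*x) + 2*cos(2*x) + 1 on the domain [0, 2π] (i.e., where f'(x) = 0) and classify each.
f'(x) = -4*sin(2*x) - 6*cos(2*x)

Solve f'(x) = 0 on [0, 2π]:
  f'(x) = 0 ⇔ -3*cos(2*x) = 2*sin(2*x) ⇔ tan(2*x) = -3/2, i.e. 2*x = arctan(-3/2) + nπ; keep the solutions lying in [0, 2π].
  ⇒ x = -atan(3/2)/2 + pi/2 ≈ 1.0794, pi - atan(3/2)/2 ≈ 2.6502, -atan(3/2)/2 + 3*pi/2 ≈ 4.2210, -atan(3/2)/2 + 2*pi ≈ 5.7918

f''(x) = 12*sin(2*x) - 8*cos(2*x)
Second-derivative test at each critical point:
  f''(1.0794) = 14.4222 > 0 → local minimum
  f''(2.6502) = -14.4222 < 0 → local maximum
  f''(4.2210) = 14.4222 > 0 → local minimum
  f''(5.7918) = -14.4222 < 0 → local maximum

Critical points: x = -atan(3/2)/2 + pi/2 ≈ 1.0794 (local minimum); x = pi - atan(3/2)/2 ≈ 2.6502 (local maximum); x = -atan(3/2)/2 + 3*pi/2 ≈ 4.2210 (local minimum); x = -atan(3/2)/2 + 2*pi ≈ 5.7918 (local maximum)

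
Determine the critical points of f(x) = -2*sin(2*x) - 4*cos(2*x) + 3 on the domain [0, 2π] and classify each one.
f'(x) = 8*sin(2*x) - 4*cos(2*x)

Solve f'(x) = 0 on [0, 2π]:
  f'(x) = 0 ⇔ -2*cos(2*x) = -4*sin(2*x) ⇔ tan(2*x) = 1/2, i.e. 2*x = arctan(1/2) + nπ; keep the solutions lying in [0, 2π].
  ⇒ x = atan(1/2)/2 ≈ 0.2318, atan(1/2)/2 + pi/2 ≈ 1.8026, atan(1/2)/2 + pi ≈ 3.3734, atan(1/2)/2 + 3*pi/2 ≈ 4.9442

f''(x) = 8*sin(2*x) + 16*cos(2*x)
Second-derivative test at each critical point:
  f''(0.2318) = 17.8885 > 0 → local minimum
  f''(1.8026) = -17.8885 < 0 → local maximum
  f''(3.3734) = 17.8885 > 0 → local minimum
  f''(4.9442) = -17.8885 < 0 → local maximum

Critical points: x = atan(1/2)/2 ≈ 0.2318 (local minimum); x = atan(1/2)/2 + pi/2 ≈ 1.8026 (local maximum); x = atan(1/2)/2 + pi ≈ 3.3734 (local minimum); x = atan(1/2)/2 + 3*pi/2 ≈ 4.9442 (local maximum)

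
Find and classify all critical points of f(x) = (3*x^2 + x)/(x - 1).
f'(x) = (3*x^2 - 6*x - 1)/(x^2 - 2*x + 1)

Solve f'(x) = 0:
  f'(x) = (3*x^2 - 6*x - 1)/(x - 1)^2; the denominator is positive wherever f is defined, so f'(x) = 0 ⇔ 3*x^2 - 6*x - 1 = 0.
  3*x^2 - 6*x - 1 = 0 has no rational roots; quadratic formula: x = (6 ± √48)/6.
  ⇒ x = 1 - 2*sqrt(3)/3 ≈ -0.1547, 1 + 2*sqrt(3)/3 ≈ 2.1547

f''(x) = 8/(x^3 - 3*x^2 + 3*x - 1)
Second-derivative test at each critical point:
  f''(-0.1547) = -5.1962 < 0 → local maximum
  f''(2.1547) = 5.1962 > 0 → local minimum

Critical points: x = 1 - 2*sqrt(3)/3 ≈ -0.1547 (local maximum); x = 1 + 2*sqrt(3)/3 ≈ 2.1547 (local minimum)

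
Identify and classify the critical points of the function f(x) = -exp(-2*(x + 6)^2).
f'(x) = 4*(x + 6)*exp(-2*(x + 6)^2)

Solve f'(x) = 0:
  f'(x) = (4*x + 24)·exp(-2*(x + 6)^2) and exp(-2*(x + 6)^2) > 0 for every x, so f'(x) = 0 ⇔ 4*x + 24 = 0.
  Factor: 4*x + 24 = 4*(x + 6) = 0.
  ⇒ x = -6

f''(x) = 4*(1 - 4*(x + 6)^2)*exp(-2*(x + 6)^2)
Second-derivative test at each critical point:
  f''(-6) = 4 > 0 → local minimum

Critical points: x = -6 (local minimum)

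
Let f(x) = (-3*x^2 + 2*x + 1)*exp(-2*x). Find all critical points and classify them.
f'(x) = 2*x*(3*x - 5)*exp(-2*x)

Solve f'(x) = 0:
  f'(x) = (6*x^2 - 10*x)·exp(-2*x) and exp(-2*x) > 0 for every x, so f'(x) = 0 ⇔ 6*x^2 - 10*x = 0.
  Factor: 6*x^2 - 10*x = 2*x*(3*x - 5) = 0.
  ⇒ x = 0, 5/3

f''(x) = 2*(-6*x^2 + 16*x - 5)*exp(-2*x)
Second-derivative test at each critical point:
  f''(0) = -10 < 0 → local maximum
  f''(5/3) = 0.3567 > 0 → local minimum

Critical points: x = 0 (local maximum); x = 5/3 (local minimum)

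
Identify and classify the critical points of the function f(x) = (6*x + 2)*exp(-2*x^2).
f'(x) = 2*(-4*x*(3*x + 1) + 3)*exp(-2*x^2)

Solve f'(x) = 0:
  f'(x) = (-24*x^2 - 8*x + 6)·exp(-2*x^2) and exp(-2*x^2) > 0 for every x, so f'(x) = 0 ⇔ -24*x^2 - 8*x + 6 = 0.
  Factor: -24*x^2 - 8*x + 6 = -2*(12*x^2 + 4*x - 3); 12*x^2 + 4*x - 3 = 0 has no rational roots; quadratic formula: x = (-4 ± √160)/24.
  ⇒ x = -sqrt(10)/6 - 1/6 ≈ -0.6937, -1/6 + sqrt(10)/6 ≈ 0.3604

f''(x) = 8*(4*x^2*(3*x + 1) - 9*x - 1)*exp(-2*x^2)
Second-derivative test at each critical point:
  f''(-0.6937) = 9.6626 > 0 → local minimum
  f''(0.3604) = -19.5112 < 0 → local maximum

Critical points: x = -sqrt(10)/6 - 1/6 ≈ -0.6937 (local minimum); x = -1/6 + sqrt(10)/6 ≈ 0.3604 (local maximum)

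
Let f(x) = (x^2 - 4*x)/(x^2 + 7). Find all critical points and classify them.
f'(x) = 2*(2*x^2 + 7*x - 14)/(x^4 + 14*x^2 + 49)

Solve f'(x) = 0:
  f'(x) = 2*(2*x^2 + 7*x - 14)/(x^2 + 7)^2; the denominator is positive wherever f is defined, so f'(x) = 0 ⇔ 4*x^2 + 14*x - 28 = 0.
  Factor: 4*x^2 + 14*x - 28 = 2*(2*x^2 + 7*x - 14); 2*x^2 + 7*x - 14 = 0 has no rational roots; quadratic formula: x = (-7 ± √161)/4.
  ⇒ x = -sqrt(161)/4 - 7/4 ≈ -4.9221, -7/4 + sqrt(161)/4 ≈ 1.4221

f''(x) = 2*(-4*x^3 - 21*x^2 + 84*x + 49)/(x^6 + 21*x^4 + 147*x^2 + 343)
Second-derivative test at each critical point:
  f''(-4.9221) = -0.0260 < 0 → local maximum
  f''(1.4221) = 0.3117 > 0 → local minimum

Critical points: x = -sqrt(161)/4 - 7/4 ≈ -4.9221 (local maximum); x = -7/4 + sqrt(161)/4 ≈ 1.4221 (local minimum)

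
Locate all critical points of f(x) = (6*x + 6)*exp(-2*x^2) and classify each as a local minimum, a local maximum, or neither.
f'(x) = 6*(-4*x*(x + 1) + 1)*exp(-2*x^2)

Solve f'(x) = 0:
  f'(x) = (-24*x^2 - 24*x + 6)·exp(-2*x^2) and exp(-2*x^2) > 0 for every x, so f'(x) = 0 ⇔ -24*x^2 - 24*x + 6 = 0.
  Factor: -24*x^2 - 24*x + 6 = -6*(4*x^2 + 4*x - 1); 4*x^2 + 4*x - 1 = 0 has no rational roots; quadratic formula: x = (-4 ± √32)/8.
  ⇒ x = -sqrt(2)/2 - 1/2 ≈ -1.2071, -1/2 + sqrt(2)/2 ≈ 0.2071

f''(x) = 24*(4*x^2*(x + 1) - 3*x - 1)*exp(-2*x^2)
Second-derivative test at each critical point:
  f''(-1.2071) = 1.8412 > 0 → local minimum
  f''(0.2071) = -31.1508 < 0 → local maximum

Critical points: x = -sqrt(2)/2 - 1/2 ≈ -1.2071 (local minimum); x = -1/2 + sqrt(2)/2 ≈ 0.2071 (local maximum)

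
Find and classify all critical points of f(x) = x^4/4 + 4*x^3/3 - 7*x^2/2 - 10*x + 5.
f'(x) = x^3 + 4*x^2 - 7*x - 10

Solve f'(x) = 0:
  Factor: x^3 + 4*x^2 - 7*x - 10 = (x - 2)*(x + 1)*(x + 5) = 0.
  ⇒ x = -5, -1, 2

f''(x) = 3*x^2 + 8*x - 7
Second-derivative test at each critical point:
  f''(-5) = 28 > 0 → local minimum
  f''(-1) = -12 < 0 → local maximum
  f''(2) = 21 > 0 → local minimum

Critical points: x = -5 (local minimum); x = -1 (local maximum); x = 2 (local minimum)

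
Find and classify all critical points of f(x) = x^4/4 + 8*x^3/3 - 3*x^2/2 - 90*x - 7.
f'(x) = x^3 + 8*x^2 - 3*x - 90

Solve f'(x) = 0:
  Factor: x^3 + 8*x^2 - 3*x - 90 = (x - 3)*(x + 5)*(x + 6) = 0.
  ⇒ x = -6, -5, 3

f''(x) = 3*x^2 + 16*x - 3
Second-derivative test at each critical point:
  f''(-6) = 9 > 0 → local minimum
  f''(-5) = -8 < 0 → local maximum
  f''(3) = 72 > 0 → local minimum

Critical points: x = -6 (local minimum); x = -5 (local maximum); x = 3 (local minimum)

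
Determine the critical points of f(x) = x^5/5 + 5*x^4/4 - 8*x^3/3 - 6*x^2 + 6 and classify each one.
f'(x) = x*(x^3 + 5*x^2 - 8*x - 12)

Solve f'(x) = 0:
  Factor: x^4 + 5*x^3 - 8*x^2 - 12*x = x*(x - 2)*(x + 1)*(x + 6) = 0.
  ⇒ x = -6, -1, 0, 2

f''(x) = 4*x^3 + 15*x^2 - 16*x - 12
Second-derivative test at each critical point:
  f''(-6) = -240 < 0 → local maximum
  f''(-1) = 15 > 0 → local minimum
  f''(0) = -12 < 0 → local maximum
  f''(2) = 48 > 0 → local minimum

Critical points: x = -6 (local maximum); x = -1 (local minimum); x = 0 (local maximum); x = 2 (local minimum)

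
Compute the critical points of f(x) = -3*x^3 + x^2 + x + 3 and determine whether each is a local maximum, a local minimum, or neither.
f'(x) = -9*x^2 + 2*x + 1

Solve f'(x) = 0:
  9*x^2 - 2*x - 1 = 0 has no rational roots; quadratic formula: x = (2 ± √40)/18.
  ⇒ x = 1/9 - sqrt(10)/9 ≈ -0.2403, 1/9 + sqrt(10)/9 ≈ 0.4625

f''(x) = 2 - 18*x
Second-derivative test at each critical point:
  f''(-0.2403) = 6.3246 > 0 → local minimum
  f''(0.4625) = -6.3246 < 0 → local maximum

Critical points: x = 1/9 - sqrt(10)/9 ≈ -0.2403 (local minimum); x = 1/9 + sqrt(10)/9 ≈ 0.4625 (local maximum)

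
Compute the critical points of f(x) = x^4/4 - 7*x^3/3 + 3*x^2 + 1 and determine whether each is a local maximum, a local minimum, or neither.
f'(x) = x*(x^2 - 7*x + 6)

Solve f'(x) = 0:
  Factor: x^3 - 7*x^2 + 6*x = x*(x - 6)*(x - 1) = 0.
  ⇒ x = 0, 1, 6

f''(x) = 3*x^2 - 14*x + 6
Second-derivative test at each critical point:
  f''(0) = 6 > 0 → local minimum
  f''(1) = -5 < 0 → local maximum
  f''(6) = 30 > 0 → local minimum

Critical points: x = 0 (local minimum); x = 1 (local maximum); x = 6 (local minimum)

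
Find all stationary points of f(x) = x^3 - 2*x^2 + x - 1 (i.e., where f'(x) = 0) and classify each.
f'(x) = 3*x^2 - 4*x + 1

Solve f'(x) = 0:
  Factor: 3*x^2 - 4*x + 1 = (x - 1)*(3*x - 1) = 0.
  ⇒ x = 1/3, 1

f''(x) = 6*x - 4
Second-derivative test at each critical point:
  f''(1/3) = -2 < 0 → local maximum
  f''(1) = 2 > 0 → local minimum

Critical points: x = 1/3 (local maximum); x = 1 (local minimum)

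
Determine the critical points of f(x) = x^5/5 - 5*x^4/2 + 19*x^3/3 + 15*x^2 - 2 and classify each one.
f'(x) = x*(x^3 - 10*x^2 + 19*x + 30)

Solve f'(x) = 0:
  Factor: x^4 - 10*x^3 + 19*x^2 + 30*x = x*(x - 6)*(x - 5)*(x + 1) = 0.
  ⇒ x = -1, 0, 5, 6

f''(x) = 4*x^3 - 30*x^2 + 38*x + 30
Second-derivative test at each critical point:
  f''(-1) = -42 < 0 → local maximum
  f''(0) = 30 > 0 → local minimum
  f''(5) = -30 < 0 → local maximum
  f''(6) = 42 > 0 → local minimum

Critical points: x = -1 (local maximum); x = 0 (local minimum); x = 5 (local maximum); x = 6 (local minimum)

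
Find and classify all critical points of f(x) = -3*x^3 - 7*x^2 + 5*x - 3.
f'(x) = -9*x^2 - 14*x + 5

Solve f'(x) = 0:
  9*x^2 + 14*x - 5 = 0 has no rational roots; quadratic formula: x = (-14 ± √376)/18.
  ⇒ x = -sqrt(94)/9 - 7/9 ≈ -1.8550, -7/9 + sqrt(94)/9 ≈ 0.2995

f''(x) = -18*x - 14
Second-derivative test at each critical point:
  f''(-1.8550) = 19.3907 > 0 → local minimum
  f''(0.2995) = -19.3907 < 0 → local maximum

Critical points: x = -sqrt(94)/9 - 7/9 ≈ -1.8550 (local minimum); x = -7/9 + sqrt(94)/9 ≈ 0.2995 (local maximum)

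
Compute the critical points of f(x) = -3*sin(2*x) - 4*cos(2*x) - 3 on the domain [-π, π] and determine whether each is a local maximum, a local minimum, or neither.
f'(x) = 8*sin(2*x) - 6*cos(2*x)

Solve f'(x) = 0 on [-π, π]:
  f'(x) = 0 ⇔ -3*cos(2*x) = -4*sin(2*x) ⇔ tan(2*x) = 3/4, i.e. 2*x = arctan(3/4) + nπ; keep the solutions lying in [-π, π].
  ⇒ x = -pi + atan(3/4)/2 ≈ -2.8198, -pi/2 + atan(3/4)/2 ≈ -1.2490, atan(3/4)/2 ≈ 0.3218, atan(3/4)/2 + pi/2 ≈ 1.8925

f''(x) = 12*sin(2*x) + 16*cos(2*x)
Second-derivative test at each critical point:
  f''(-2.8198) = 20 > 0 → local minimum
  f''(-1.2490) = -20 < 0 → local maximum
  f''(0.3218) = 20 > 0 → local minimum
  f''(1.8925) = -20 < 0 → local maximum

Critical points: x = -pi + atan(3/4)/2 ≈ -2.8198 (local minimum); x = -pi/2 + atan(3/4)/2 ≈ -1.2490 (local maximum); x = atan(3/4)/2 ≈ 0.3218 (local minimum); x = atan(3/4)/2 + pi/2 ≈ 1.8925 (local maximum)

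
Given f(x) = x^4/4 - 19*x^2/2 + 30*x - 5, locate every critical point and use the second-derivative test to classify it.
f'(x) = x^3 - 19*x + 30

Solve f'(x) = 0:
  Factor: x^3 - 19*x + 30 = (x - 3)*(x - 2)*(x + 5) = 0.
  ⇒ x = -5, 2, 3

f''(x) = 3*x^2 - 19
Second-derivative test at each critical point:
  f''(-5) = 56 > 0 → local minimum
  f''(2) = -7 < 0 → local maximum
  f''(3) = 8 > 0 → local minimum

Critical points: x = -5 (local minimum); x = 2 (local maximum); x = 3 (local minimum)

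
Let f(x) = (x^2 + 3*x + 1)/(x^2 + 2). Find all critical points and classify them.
f'(x) = (-3*x^2 + 2*x + 6)/(x^4 + 4*x^2 + 4)

Solve f'(x) = 0:
  f'(x) = -(3*x^2 - 2*x - 6)/(x^2 + 2)^2; the denominator is positive wherever f is defined, so f'(x) = 0 ⇔ -3*x^2 + 2*x + 6 = 0.
  3*x^2 - 2*x - 6 = 0 has no rational roots; quadratic formula: x = (2 ± √76)/6.
  ⇒ x = 1/3 - sqrt(19)/3 ≈ -1.1196, 1/3 + sqrt(19)/3 ≈ 1.7863

f''(x) = 2*(3*x^3 - 3*x^2 - 18*x + 2)/(x^6 + 6*x^4 + 12*x^2 + 8)
Second-derivative test at each critical point:
  f''(-1.1196) = 0.8235 > 0 → local minimum
  f''(1.7863) = -0.3235 < 0 → local maximum

Critical points: x = 1/3 - sqrt(19)/3 ≈ -1.1196 (local minimum); x = 1/3 + sqrt(19)/3 ≈ 1.7863 (local maximum)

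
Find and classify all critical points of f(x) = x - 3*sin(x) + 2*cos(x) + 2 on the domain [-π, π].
f'(x) = -2*sin(x) - 3*cos(x) + 1

Solve f'(x) = 0 on [-π, π]:
  f'(x) = 0 ⇔ -2*sin(x) - 3*cos(x) = -1. Write the left side as R·cos(x + φ) with R = √((-3)² + 2²) = sqrt(13), cos φ = -3*sqrt(13)/13, sin φ = 2*sqrt(13)/13; then cos(x + φ) = -sqrt(13)/13. Solve for x and keep the solutions lying in [-π, π].
  ⇒ x = atan((2 - 6*sqrt(3))/(3 + 4*sqrt(3))) ≈ -0.7018, atan((2 + 6*sqrt(3))/(3 - 4*sqrt(3))) + pi ≈ 1.8778

f''(x) = 3*sin(x) - 2*cos(x)
Second-derivative test at each critical point:
  f''(-0.7018) = -3.4641 < 0 → local maximum
  f''(1.8778) = 3.4641 > 0 → local minimum

Critical points: x = atan((2 - 6*sqrt(3))/(3 + 4*sqrt(3))) ≈ -0.7018 (local maximum); x = atan((2 + 6*sqrt(3))/(3 - 4*sqrt(3))) + pi ≈ 1.8778 (local minimum)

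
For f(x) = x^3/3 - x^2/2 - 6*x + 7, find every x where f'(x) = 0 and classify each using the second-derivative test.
f'(x) = x^2 - x - 6

Solve f'(x) = 0:
  Factor: x^2 - x - 6 = (x - 3)*(x + 2) = 0.
  ⇒ x = -2, 3

f''(x) = 2*x - 1
Second-derivative test at each critical point:
  f''(-2) = -5 < 0 → local maximum
  f''(3) = 5 > 0 → local minimum

Critical points: x = -2 (local maximum); x = 3 (local minimum)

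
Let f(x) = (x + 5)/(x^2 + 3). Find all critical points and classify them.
f'(x) = (x^2 - 2*x*(x + 5) + 3)/(x^2 + 3)^2

Solve f'(x) = 0:
  f'(x) = -(x^2 + 10*x - 3)/(x^2 + 3)^2; the denominator is positive wherever f is defined, so f'(x) = 0 ⇔ -x^2 - 10*x + 3 = 0.
  x^2 + 10*x - 3 = 0 has no rational roots; quadratic formula: x = (-10 ± √112)/2.
  ⇒ x = -2*sqrt(7) - 5 ≈ -10.2915, -5 + 2*sqrt(7) ≈ 0.2915

f''(x) = 2*(4*x^2*(x + 5) - (3*x + 5)*(x^2 + 3))/(x^2 + 3)^3
Second-derivative test at each critical point:
  f''(-10.2915) = 0.0009 > 0 → local minimum
  f''(0.2915) = -1.1120 < 0 → local maximum

Critical points: x = -2*sqrt(7) - 5 ≈ -10.2915 (local minimum); x = -5 + 2*sqrt(7) ≈ 0.2915 (local maximum)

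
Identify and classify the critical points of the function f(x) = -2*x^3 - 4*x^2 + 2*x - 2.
f'(x) = -6*x^2 - 8*x + 2

Solve f'(x) = 0:
  Factor: -6*x^2 - 8*x + 2 = -2*(3*x^2 + 4*x - 1); 3*x^2 + 4*x - 1 = 0 has no rational roots; quadratic formula: x = (-4 ± √28)/6.
  ⇒ x = -sqrt(7)/3 - 2/3 ≈ -1.5486, -2/3 + sqrt(7)/3 ≈ 0.2153

f''(x) = -12*x - 8
Second-derivative test at each critical point:
  f''(-1.5486) = 10.5830 > 0 → local minimum
  f''(0.2153) = -10.5830 < 0 → local maximum

Critical points: x = -sqrt(7)/3 - 2/3 ≈ -1.5486 (local minimum); x = -2/3 + sqrt(7)/3 ≈ 0.2153 (local maximum)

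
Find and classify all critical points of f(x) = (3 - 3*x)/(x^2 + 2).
f'(x) = 3*(-x^2 + 2*x*(x - 1) - 2)/(x^2 + 2)^2

Solve f'(x) = 0:
  f'(x) = 3*(x^2 - 2*x - 2)/(x^2 + 2)^2; the denominator is positive wherever f is defined, so f'(x) = 0 ⇔ 3*x^2 - 6*x - 6 = 0.
  Factor: 3*x^2 - 6*x - 6 = 3*(x^2 - 2*x - 2); x^2 - 2*x - 2 = 0 has no rational roots; quadratic formula: x = (2 ± √12)/2.
  ⇒ x = 1 - sqrt(3) ≈ -0.7321, 1 + sqrt(3) ≈ 2.7321

f''(x) = 6*(4*x^2*(1 - x) + (3*x - 1)*(x^2 + 2))/(x^2 + 2)^3
Second-derivative test at each critical point:
  f''(-0.7321) = -1.6160 < 0 → local maximum
  f''(2.7321) = 0.1160 > 0 → local minimum

Critical points: x = 1 - sqrt(3) ≈ -0.7321 (local maximum); x = 1 + sqrt(3) ≈ 2.7321 (local minimum)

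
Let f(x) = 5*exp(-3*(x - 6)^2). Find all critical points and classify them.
f'(x) = 30*(6 - x)*exp(-3*(x - 6)^2)

Solve f'(x) = 0:
  f'(x) = (180 - 30*x)·exp(-3*(x - 6)^2) and exp(-3*(x - 6)^2) > 0 for every x, so f'(x) = 0 ⇔ 180 - 30*x = 0.
  Factor: 180 - 30*x = -30*(x - 6) = 0.
  ⇒ x = 6

f''(x) = 30*(6*(x - 6)^2 - 1)*exp(-3*(x - 6)^2)
Second-derivative test at each critical point:
  f''(6) = -30 < 0 → local maximum

Critical points: x = 6 (local maximum)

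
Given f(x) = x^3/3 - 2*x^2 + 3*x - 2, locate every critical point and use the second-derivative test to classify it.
f'(x) = x^2 - 4*x + 3

Solve f'(x) = 0:
  Factor: x^2 - 4*x + 3 = (x - 3)*(x - 1) = 0.
  ⇒ x = 1, 3

f''(x) = 2*x - 4
Second-derivative test at each critical point:
  f''(1) = -2 < 0 → local maximum
  f''(3) = 2 > 0 → local minimum

Critical points: x = 1 (local maximum); x = 3 (local minimum)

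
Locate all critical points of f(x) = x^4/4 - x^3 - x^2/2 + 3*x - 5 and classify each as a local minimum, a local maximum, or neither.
f'(x) = x^3 - 3*x^2 - x + 3

Solve f'(x) = 0:
  Factor: x^3 - 3*x^2 - x + 3 = (x - 3)*(x - 1)*(x + 1) = 0.
  ⇒ x = -1, 1, 3

f''(x) = 3*x^2 - 6*x - 1
Second-derivative test at each critical point:
  f''(-1) = 8 > 0 → local minimum
  f''(1) = -4 < 0 → local maximum
  f''(3) = 8 > 0 → local minimum

Critical points: x = -1 (local minimum); x = 1 (local maximum); x = 3 (local minimum)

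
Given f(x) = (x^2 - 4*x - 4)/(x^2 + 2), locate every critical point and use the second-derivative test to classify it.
f'(x) = 4*(x^2 + 3*x - 2)/(x^4 + 4*x^2 + 4)

Solve f'(x) = 0:
  f'(x) = 4*(x^2 + 3*x - 2)/(x^2 + 2)^2; the denominator is positive wherever f is defined, so f'(x) = 0 ⇔ 4*x^2 + 12*x - 8 = 0.
  Factor: 4*x^2 + 12*x - 8 = 4*(x^2 + 3*x - 2); x^2 + 3*x - 2 = 0 has no rational roots; quadratic formula: x = (-3 ± √17)/2.
  ⇒ x = -sqrt(17)/2 - 3/2 ≈ -3.5616, -3/2 + sqrt(17)/2 ≈ 0.5616

f''(x) = 4*(-2*x^3 - 9*x^2 + 12*x + 6)/(x^6 + 6*x^4 + 12*x^2 + 8)
Second-derivative test at each critical point:
  f''(-3.5616) = -0.0765 < 0 → local maximum
  f''(0.5616) = 3.0765 > 0 → local minimum

Critical points: x = -sqrt(17)/2 - 3/2 ≈ -3.5616 (local maximum); x = -3/2 + sqrt(17)/2 ≈ 0.5616 (local minimum)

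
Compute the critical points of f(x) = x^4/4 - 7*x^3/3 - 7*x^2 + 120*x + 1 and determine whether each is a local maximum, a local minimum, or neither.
f'(x) = x^3 - 7*x^2 - 14*x + 120

Solve f'(x) = 0:
  Factor: x^3 - 7*x^2 - 14*x + 120 = (x - 6)*(x - 5)*(x + 4) = 0.
  ⇒ x = -4, 5, 6

f''(x) = 3*x^2 - 14*x - 14
Second-derivative test at each critical point:
  f''(-4) = 90 > 0 → local minimum
  f''(5) = -9 < 0 → local maximum
  f''(6) = 10 > 0 → local minimum

Critical points: x = -4 (local minimum); x = 5 (local maximum); x = 6 (local minimum)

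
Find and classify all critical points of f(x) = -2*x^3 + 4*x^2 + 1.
f'(x) = 2*x*(4 - 3*x)

Solve f'(x) = 0:
  Factor: -6*x^2 + 8*x = -2*x*(3*x - 4) = 0.
  ⇒ x = 0, 4/3

f''(x) = 8 - 12*x
Second-derivative test at each critical point:
  f''(0) = 8 > 0 → local minimum
  f''(4/3) = -8 < 0 → local maximum

Critical points: x = 0 (local minimum); x = 4/3 (local maximum)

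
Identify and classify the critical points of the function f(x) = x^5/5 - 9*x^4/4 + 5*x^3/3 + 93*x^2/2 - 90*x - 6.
f'(x) = x^4 - 9*x^3 + 5*x^2 + 93*x - 90

Solve f'(x) = 0:
  Factor: x^4 - 9*x^3 + 5*x^2 + 93*x - 90 = (x - 6)*(x - 5)*(x - 1)*(x + 3) = 0.
  ⇒ x = -3, 1, 5, 6

f''(x) = 4*x^3 - 27*x^2 + 10*x + 93
Second-derivative test at each critical point:
  f''(-3) = -288 < 0 → local maximum
  f''(1) = 80 > 0 → local minimum
  f''(5) = -32 < 0 → local maximum
  f''(6) = 45 > 0 → local minimum

Critical points: x = -3 (local maximum); x = 1 (local minimum); x = 5 (local maximum); x = 6 (local minimum)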